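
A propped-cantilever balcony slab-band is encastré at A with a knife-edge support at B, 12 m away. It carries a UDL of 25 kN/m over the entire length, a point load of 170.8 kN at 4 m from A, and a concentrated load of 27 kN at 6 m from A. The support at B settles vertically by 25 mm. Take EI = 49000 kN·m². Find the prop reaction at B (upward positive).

Release the roller at B. Primary structure: cantilever fixed at A.
Free-end deflection of the primary structure under the applied loading (downward +):
  UDL 25: wL⁴/(8EI) = 64800/EI
  point load 170.8 at a = 4: Pa²(3L − a)/(6EI) = 14575/EI
  point load 27 at a = 6: Pa²(3L − a)/(6EI) = 4860/EI
  δ_0 = 84235/EI
Tip deflection under a unit load at B: L³/(3EI) = 576/EI.
With EI = 49000 kN·m²: δ_0 = 1.7191 m and δ_{BB} = 0.011755 m/kN.
Compatibility — the beam at B must follow the support down by 0.025 m: δ_0 − R_B·δ_{BB} = 0.025, so R_B = (1.7191 − 0.025)/0.011755 = 144.1 kN.

R_B = 144.1 kN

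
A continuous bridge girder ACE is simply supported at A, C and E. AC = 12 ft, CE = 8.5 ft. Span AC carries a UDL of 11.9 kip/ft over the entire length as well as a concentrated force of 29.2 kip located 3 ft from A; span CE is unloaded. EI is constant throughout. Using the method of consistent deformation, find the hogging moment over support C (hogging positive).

Release continuity at C by inserting a hinge; the redundant is the internal moment M_C. The primary structure is two simply-supported spans AC and CE.
End slopes at the hinge C, treating each span as simply supported:
  span AC: UDL 11.9: wL³/(24EI) = 856.8/EI
  span AC: point load 29.2 at a = 3: Pab(L + a)/(6LEI) = 164.2/EI
  relative rotation θ_0 = (1021 + 0)/EI = 1021/EI
A unit hogging moment at C produces rotation L₁/(3EI) + L₂/(3EI) = 6.833/EI.
Slope continuity at C: θ_0 = M_C·6.833/EI, so M_C = 1021/6.833 = 149.4 kip·ft (hogging).

M_C = 149.4 kip·ft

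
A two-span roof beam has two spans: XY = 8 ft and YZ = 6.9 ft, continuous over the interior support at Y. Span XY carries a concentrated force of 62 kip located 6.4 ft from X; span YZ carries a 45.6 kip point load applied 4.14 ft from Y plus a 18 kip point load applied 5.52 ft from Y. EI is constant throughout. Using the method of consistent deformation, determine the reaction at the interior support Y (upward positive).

R_Y = 89.89 kip

Insert a hinge at Y; M_Y is the redundant, and each span becomes simply supported.
End slopes at the hinge Y, treating each span as simply supported:
  span XY: point load 62 at a = 6.4: Pab(L + a)/(6LEI) = 190.5/EI
  span YZ: point load 45.6 at a = 4.14: Pab(L + b)/(6LEI) = 121.6/EI
  span YZ: point load 18 at a = 5.52: Pab(L + b)/(6LEI) = 27.42/EI
  relative rotation θ_0 = (190.5 + 149)/EI = 339.5/EI
A unit hogging moment at Y produces rotation L₁/(3EI) + L₂/(3EI) = 4.967/EI.
Slope continuity at Y: θ_0 = M_Y·4.967/EI, so M_Y = 339.5/4.967 = 68.35 kip·ft (hogging).
Span XY, ΣM about X with M_Y applied at Y: R_Y^{XY}·8 = 396.8 + 68.35, so R_Y^{XY} = 58.14 kip and R_X = 62 − 58.14 = 3.856 kip.
Span YZ, ΣM about Z: R_Y^{YZ}·6.9 = 150.7 + 68.35, so R_Y^{YZ} = 31.75 kip and R_Z = 63.6 − 31.75 = 31.85 kip.
R_Y = 58.14 + 31.75 = 89.89 kip.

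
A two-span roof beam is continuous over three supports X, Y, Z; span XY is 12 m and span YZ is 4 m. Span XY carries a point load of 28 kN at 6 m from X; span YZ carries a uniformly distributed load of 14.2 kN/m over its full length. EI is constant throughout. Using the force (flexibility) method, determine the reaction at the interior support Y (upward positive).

Take M_Y as the redundant. Released structure: two simple spans XY and YZ with a hinge at Y.
End slopes at the hinge Y, treating each span as simply supported:
  span XY: point load 28 at a = 6: Pab(L + a)/(6LEI) = 252/EI
  span YZ: UDL 14.2: wL³/(24EI) = 37.87/EI
  relative rotation θ_0 = (252 + 37.87)/EI = 289.9/EI
A unit hogging moment at Y produces rotation L₁/(3EI) + L₂/(3EI) = 5.333/EI.
Compatibility: M_Y·(L₁+L₂)/(3EI) = θ_0, giving M_Y = 54.35 kN·m (hogging).
Span XY, ΣM about X with M_Y applied at Y: R_Y^{XY}·12 = 168 + 54.35, so R_Y^{XY} = 18.53 kN and R_X = 28 − 18.53 = 9.471 kN.
Span YZ, ΣM about Z: R_Y^{YZ}·4 = 113.6 + 54.35, so R_Y^{YZ} = 41.99 kN and R_Z = 56.8 − 41.99 = 14.81 kN.
R_Y = 18.53 + 41.99 = 60.52 kN.

R_Y = 60.52 kN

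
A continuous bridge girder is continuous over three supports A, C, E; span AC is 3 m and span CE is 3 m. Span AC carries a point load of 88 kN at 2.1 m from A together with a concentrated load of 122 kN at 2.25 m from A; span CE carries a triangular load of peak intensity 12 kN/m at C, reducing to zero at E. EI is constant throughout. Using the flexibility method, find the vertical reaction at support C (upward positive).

R_C = 203.2 kN

Release continuity at C by inserting a hinge; the redundant is the internal moment M_C. The primary structure is two simply-supported spans AC and CE.
End slopes at the hinge C, treating each span as simply supported:
  span AC: point load 88 at a = 2.1: Pab(L + a)/(6LEI) = 47.12/EI
  span AC: point load 122 at a = 2.25: Pab(L + a)/(6LEI) = 60.05/EI
  span CE: triangular load, peak 12: w₀L³/(45EI) = 7.2/EI
  relative rotation θ_0 = (107.2 + 7.2)/EI = 114.4/EI
A unit hogging moment at C produces rotation L₁/(3EI) + L₂/(3EI) = 2/EI.
Slope continuity at C: θ_0 = M_C·2/EI, so M_C = 114.4/2 = 57.19 kN·m (hogging).
Span AC, ΣM about A with M_C applied at C: R_C^{AC}·3 = 459.3 + 57.19, so R_C^{AC} = 172.2 kN and R_A = 210 − 172.2 = 37.84 kN.
Span CE, ΣM about E: R_C^{CE}·3 = 36 + 57.19, so R_C^{CE} = 31.06 kN and R_E = 18 − 31.06 = -13.06 kN.
R_C = 172.2 + 31.06 = 203.2 kN.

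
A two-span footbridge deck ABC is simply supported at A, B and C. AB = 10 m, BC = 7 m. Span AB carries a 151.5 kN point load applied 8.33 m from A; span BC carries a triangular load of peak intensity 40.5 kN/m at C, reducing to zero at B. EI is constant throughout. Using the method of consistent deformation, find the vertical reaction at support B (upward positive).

R_B = 212.6 kN

Release continuity at B by inserting a hinge; the redundant is the internal moment M_B. The primary structure is two simply-supported spans AB and BC.
End slopes at the hinge B, treating each span as simply supported:
  span AB: point load 151.5 at a = 8.33: Pab(L + a)/(6LEI) = 643.9/EI
  span BC: triangular load, peak 40.5: 7w₀L³/(360EI) = 270.1/EI
  relative rotation θ_0 = (643.9 + 270.1)/EI = 914/EI
A unit hogging moment at B produces rotation L₁/(3EI) + L₂/(3EI) = 5.667/EI.
Slope continuity at B: θ_0 = M_B·5.667/EI, so M_B = 914/5.667 = 161.3 kN·m (hogging).
Span AB, ΣM about A with M_B applied at B: R_B^{AB}·10 = 1262 + 161.3, so R_B^{AB} = 142.3 kN and R_A = 151.5 − 142.3 = 9.172 kN.
Span BC, ΣM about C: R_B^{BC}·7 = 330.8 + 161.3, so R_B^{BC} = 70.29 kN and R_C = 141.8 − 70.29 = 71.46 kN.
R_B = 142.3 + 70.29 = 212.6 kN.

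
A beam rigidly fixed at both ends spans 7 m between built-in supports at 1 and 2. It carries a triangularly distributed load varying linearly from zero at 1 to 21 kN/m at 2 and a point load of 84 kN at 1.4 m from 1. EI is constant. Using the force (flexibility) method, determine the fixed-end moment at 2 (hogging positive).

M_2 = 70.27 kN·m

Take the two fixed-end moments M_1, M_2 as redundants; the released structure is the simple span 12.
End rotations of the released simple span under the applied load (×1/EI):
  at 1: triangular load, peak 21: 7w₀L³/(360EI) = 140.1/EI
  at 2: triangular load, peak 21: w₀L³/(45EI) = 160.1/EI
  at 1: point load 84 at a = 1.4: Pab(L + b)/(6LEI) = 197.6/EI
  at 2: point load 84 at a = 1.4: Pab(L + a)/(6LEI) = 131.7/EI
  θ_10 = 337.6/EI,  θ_20 = 291.8/EI
Flexibility coefficients: a unit moment at one end gives L/(3EI) there and L/(6EI) at the far end, so f₁₁ = f₂₂ = 2.333/EI and f₁₂ = f₂₁ = 1.167/EI.
Compatibility — zero rotation at each built-in end:
  2.333 M_1 + 1.167 M_2 = 337.6
  1.167 M_1 + 2.333 M_2 = 291.8
Solving the pair gives M_1 = 109.6 kN·m and M_2 = 70.27 kN·m (hogging).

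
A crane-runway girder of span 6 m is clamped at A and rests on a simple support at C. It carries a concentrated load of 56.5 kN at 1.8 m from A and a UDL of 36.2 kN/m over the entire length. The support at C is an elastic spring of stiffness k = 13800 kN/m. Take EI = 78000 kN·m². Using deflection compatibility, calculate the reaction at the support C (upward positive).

R_C = 81.89 kN

Release the roller at C. Primary structure: cantilever fixed at A.
Free-end deflection of the primary structure under the applied loading (downward +):
  point load 56.5 at a = 1.8: Pa²(3L − a)/(6EI) = 494.3/EI
  UDL 36.2: wL⁴/(8EI) = 5864/EI
  δ_0 = 6359/EI
Tip deflection under a unit load at C: L³/(3EI) = 72/EI.
With EI = 78000 kN·m²: δ_0 = 0.081521 m and δ_{CC} = 0.000923 m/kN.
Compatibility — the spring shortens by R_C/k under the reaction it provides: δ_0 − R_C·δ_{CC} = R_C/k. With 1/k = 0.000072 m/kN, R_C = δ_0 / (δ_{CC} + 1/k) = 0.081521 / (0.000923 + 0.000072) = 81.89 kN.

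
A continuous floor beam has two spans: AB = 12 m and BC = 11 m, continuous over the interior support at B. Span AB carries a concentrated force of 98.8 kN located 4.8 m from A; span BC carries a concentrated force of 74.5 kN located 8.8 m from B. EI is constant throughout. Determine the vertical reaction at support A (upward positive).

Release continuity at B by inserting a hinge; the redundant is the internal moment M_B. The primary structure is two simply-supported spans AB and BC.
Rotations at B on the released spans (each span's end-slope, ×1/EI):
  span AB: point load 98.8 at a = 4.8: Pab(L + a)/(6LEI) = 796.7/EI
  span BC: point load 74.5 at a = 8.8: Pab(L + b)/(6LEI) = 288.5/EI
  relative rotation θ_0 = (796.7 + 288.5)/EI = 1085/EI
A unit hogging moment at B produces rotation L₁/(3EI) + L₂/(3EI) = 7.667/EI.
Slope continuity at B: θ_0 = M_B·7.667/EI, so M_B = 1085/7.667 = 141.5 kN·m (hogging).
Span AB, ΣM about A with M_B applied at B: R_B^{AB}·12 = 474.2 + 141.5, so R_B^{AB} = 51.32 kN and R_A = 98.8 − 51.32 = 47.48 kN.

R_A = 47.48 kN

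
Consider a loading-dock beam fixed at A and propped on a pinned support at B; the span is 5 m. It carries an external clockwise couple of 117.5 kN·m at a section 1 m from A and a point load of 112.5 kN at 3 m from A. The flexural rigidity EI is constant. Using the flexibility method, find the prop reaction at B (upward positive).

R_B = 61.29 kN

Choose R_B as the redundant. The primary structure is the cantilever fixed at A.
Downward deflection at the released point B due to the loads:
  clockwise couple 117.5 at a = 1: M₀a(2L − a)/(2EI) = 528.8/EI
  point load 112.5 at a = 3: Pa²(3L − a)/(6EI) = 2025/EI
  δ_0 = 2554/EI
Flexibility coefficient — unit upward force at B: δ_{BB} = L³/(3EI) = 41.67/EI.
The prop prevents deflection at B: R_B = δ_0/δ_{BB} = 2554/41.67 = 61.29 kN.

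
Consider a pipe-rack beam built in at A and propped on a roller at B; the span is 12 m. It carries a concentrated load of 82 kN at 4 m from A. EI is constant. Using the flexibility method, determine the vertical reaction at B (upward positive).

Take the reaction at B as the redundant and release it; the primary structure is a cantilever fixed at A.
Primary-structure tip deflection at B by superposition:
  point load 82 at a = 4: Pa²(3L − a)/(6EI) = 6997/EI
Flexibility coefficient — unit upward force at B: δ_{BB} = L³/(3EI) = 576/EI.
The prop prevents deflection at B: R_B = δ_0/δ_{BB} = 6997/576 = 12.15 kN.

R_B = 12.15 kN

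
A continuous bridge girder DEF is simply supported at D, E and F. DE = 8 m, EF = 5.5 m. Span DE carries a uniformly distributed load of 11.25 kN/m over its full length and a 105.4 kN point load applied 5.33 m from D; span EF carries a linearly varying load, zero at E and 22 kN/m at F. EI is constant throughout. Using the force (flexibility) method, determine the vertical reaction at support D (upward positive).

R_D = 59.96 kN

Insert a hinge at E; M_E is the redundant, and each span becomes simply supported.
Rotations at E on the released spans (each span's end-slope, ×1/EI):
  span DE: UDL 11.25: wL³/(24EI) = 240/EI
  span DE: point load 105.4 at a = 5.33: Pab(L + a)/(6LEI) = 416.6/EI
  span EF: triangular load, peak 22: 7w₀L³/(360EI) = 71.17/EI
  relative rotation θ_0 = (656.6 + 71.17)/EI = 727.7/EI
A unit hogging moment at E produces rotation L₁/(3EI) + L₂/(3EI) = 4.5/EI.
Compatibility: M_E·(L₁+L₂)/(3EI) = θ_0, giving M_E = 161.7 kN·m (hogging).
Span DE, ΣM about D with M_E applied at E: R_E^{DE}·8 = 921.8 + 161.7, so R_E^{DE} = 135.4 kN and R_D = 195.4 − 135.4 = 59.96 kN.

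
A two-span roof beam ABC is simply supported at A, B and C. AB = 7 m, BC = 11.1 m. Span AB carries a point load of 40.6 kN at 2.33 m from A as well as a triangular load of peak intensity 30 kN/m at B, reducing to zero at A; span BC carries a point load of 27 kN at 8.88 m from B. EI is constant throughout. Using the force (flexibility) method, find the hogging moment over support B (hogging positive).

Release continuity at B by inserting a hinge; the redundant is the internal moment M_B. The primary structure is two simply-supported spans AB and BC.
Discontinuity in slope at B on the released structure — sum the simple-span end rotations:
  span AB: point load 40.6 at a = 2.33: Pab(L + a)/(6LEI) = 98.14/EI
  span AB: triangular load, peak 30: w₀L³/(45EI) = 228.7/EI
  span BC: point load 27 at a = 8.88: Pab(L + b)/(6LEI) = 106.5/EI
  relative rotation θ_0 = (326.8 + 106.5)/EI = 433.3/EI
A unit hogging moment at B produces rotation L₁/(3EI) + L₂/(3EI) = 6.033/EI.
Compatibility: M_B·(L₁+L₂)/(3EI) = θ_0, giving M_B = 71.81 kN·m (hogging).

M_B = 71.81 kN·m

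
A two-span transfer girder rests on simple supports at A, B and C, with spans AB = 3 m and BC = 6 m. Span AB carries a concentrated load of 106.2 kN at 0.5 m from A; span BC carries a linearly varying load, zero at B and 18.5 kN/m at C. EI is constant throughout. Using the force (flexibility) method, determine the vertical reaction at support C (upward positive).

Insert a hinge at B; M_B is the redundant, and each span becomes simply supported.
End slopes at the hinge B, treating each span as simply supported:
  span AB: point load 106.2 at a = 0.5: Pab(L + a)/(6LEI) = 25.81/EI
  span BC: triangular load, peak 18.5: 7w₀L³/(360EI) = 77.7/EI
  relative rotation θ_0 = (25.81 + 77.7)/EI = 103.5/EI
A unit hogging moment at B produces rotation L₁/(3EI) + L₂/(3EI) = 3/EI.
Compatibility: M_B·(L₁+L₂)/(3EI) = θ_0, giving M_B = 34.5 kN·m (hogging).
Span BC, ΣM about C: R_B^{BC}·6 = 111 + 34.5, so R_B^{BC} = 24.25 kN and R_C = 55.5 − 24.25 = 31.25 kN.

R_C = 31.25 kN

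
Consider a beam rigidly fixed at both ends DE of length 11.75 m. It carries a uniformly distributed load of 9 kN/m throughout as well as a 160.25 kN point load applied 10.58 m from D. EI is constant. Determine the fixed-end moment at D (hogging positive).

M_D = 120.4 kN·m

Release both end moments; the primary structure is a simply-supported span DE with redundants M_D and M_E.
Simple-span end rotations at D and E under the given loads:
  at D: UDL 9: wL³/(24EI) = 608.3/EI
  at E: UDL 9: wL³/(24EI) = 608.3/EI
  at D: point load 160.25 at a = 10.58: Pab(L + b)/(6LEI) = 363.5/EI
  at E: point load 160.25 at a = 10.58: Pab(L + a)/(6LEI) = 628.3/EI
  θ_D0 = 971.9/EI,  θ_E0 = 1237/EI
Flexibility coefficients: a unit moment at one end gives L/(3EI) there and L/(6EI) at the far end, so f₁₁ = f₂₂ = 3.917/EI and f₁₂ = f₂₁ = 1.958/EI.
Compatibility — zero rotation at each built-in end:
  3.917 M_D + 1.958 M_E = 971.9
  1.958 M_D + 3.917 M_E = 1237
Solving the pair gives M_D = 120.4 kN·m and M_E = 255.6 kN·m (hogging).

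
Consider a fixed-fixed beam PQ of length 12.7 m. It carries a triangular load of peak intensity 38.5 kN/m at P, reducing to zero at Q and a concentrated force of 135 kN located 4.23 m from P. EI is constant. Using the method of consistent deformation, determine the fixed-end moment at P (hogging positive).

Take the two fixed-end moments M_P, M_Q as redundants; the released structure is the simple span PQ.
End rotations of the released simple span under the applied load (×1/EI):
  at P: triangular load, peak 38.5: w₀L³/(45EI) = 1753/EI
  at Q: triangular load, peak 38.5: 7w₀L³/(360EI) = 1533/EI
  at P: point load 135 at a = 4.23: Pab(L + b)/(6LEI) = 1344/EI
  at Q: point load 135 at a = 4.23: Pab(L + a)/(6LEI) = 1075/EI
  θ_P0 = 3096/EI,  θ_Q0 = 2608/EI
Flexibility coefficients: a unit moment at one end gives L/(3EI) there and L/(6EI) at the far end, so f₁₁ = f₂₂ = 4.233/EI and f₁₂ = f₂₁ = 2.117/EI.
Compatibility — zero rotation at each built-in end:
  4.233 M_P + 2.117 M_Q = 3096
  2.117 M_P + 4.233 M_Q = 2608
Solving the pair gives M_P = 564.5 kN·m and M_Q = 333.8 kN·m (hogging).

M_P = 564.5 kN·m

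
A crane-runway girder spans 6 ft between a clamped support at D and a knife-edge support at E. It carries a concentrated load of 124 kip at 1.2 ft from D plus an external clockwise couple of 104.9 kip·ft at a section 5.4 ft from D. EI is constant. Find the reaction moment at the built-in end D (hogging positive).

Choose R_E as the redundant. The primary structure is the cantilever fixed at D.
Downward deflection at the released point E due to the loads:
  point load 124 at a = 1.2: Pa²(3L − a)/(6EI) = 500/EI
  clockwise couple 104.9 at a = 5.4: M₀a(2L − a)/(2EI) = 1869/EI
  δ_0 = 2369/EI
Flexibility coefficient — unit upward force at E: δ_{EE} = L³/(3EI) = 72/EI.
Compatibility at E: δ_0 − R_E·δ_{EE} = 0, so R_E = 2369/72 = 32.91 kip.
Moment equilibrium about D: M_D = Σ(load moments about D) − R_E·L = 253.7 − 32.91×6 = 56.26 kip·ft.

M_D = 56.26 kip·ft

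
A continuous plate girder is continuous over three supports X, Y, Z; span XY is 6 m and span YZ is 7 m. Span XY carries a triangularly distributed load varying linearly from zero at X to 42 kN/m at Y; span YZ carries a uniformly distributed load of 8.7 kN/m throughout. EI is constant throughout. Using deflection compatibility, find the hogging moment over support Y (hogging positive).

M_Y = 75.22 kN·m

Insert a hinge at Y; M_Y is the redundant, and each span becomes simply supported.
Discontinuity in slope at Y on the released structure — sum the simple-span end rotations:
  span XY: triangular load, peak 42: w₀L³/(45EI) = 201.6/EI
  span YZ: UDL 8.7: wL³/(24EI) = 124.3/EI
  relative rotation θ_0 = (201.6 + 124.3)/EI = 325.9/EI
A unit hogging moment at Y produces rotation L₁/(3EI) + L₂/(3EI) = 4.333/EI.
Compatibility: M_Y·(L₁+L₂)/(3EI) = θ_0, giving M_Y = 75.22 kN·m (hogging).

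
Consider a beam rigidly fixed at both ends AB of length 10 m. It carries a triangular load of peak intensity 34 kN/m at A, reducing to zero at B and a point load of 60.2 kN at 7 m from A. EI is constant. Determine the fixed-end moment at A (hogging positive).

Release both end moments; the primary structure is a simply-supported span AB with redundants M_A and M_B.
End rotations of the released simple span under the applied load (×1/EI):
  at A: triangular load, peak 34: w₀L³/(45EI) = 755.6/EI
  at B: triangular load, peak 34: 7w₀L³/(360EI) = 661.1/EI
  at A: point load 60.2 at a = 7: Pab(L + b)/(6LEI) = 273.9/EI
  at B: point load 60.2 at a = 7: Pab(L + a)/(6LEI) = 358.2/EI
  θ_A0 = 1029/EI,  θ_B0 = 1019/EI
Flexibility coefficients: a unit moment at one end gives L/(3EI) there and L/(6EI) at the far end, so f₁₁ = f₂₂ = 3.333/EI and f₁₂ = f₂₁ = 1.667/EI.
Compatibility — zero rotation at each built-in end:
  3.333 M_A + 1.667 M_B = 1029
  1.667 M_A + 3.333 M_B = 1019
Solving the pair gives M_A = 207.9 kN·m and M_B = 201.8 kN·m (hogging).

M_A = 207.9 kN·m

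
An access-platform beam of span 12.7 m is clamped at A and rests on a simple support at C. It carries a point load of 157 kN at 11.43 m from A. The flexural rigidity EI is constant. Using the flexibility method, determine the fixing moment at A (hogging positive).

Remove the prop at C; the released (primary) structure is a cantilever built in at A.
Downward deflection at the released point C due to the loads:
  point load 157 at a = 11.43: Pa²(3L − a)/(6EI) = 91173/EI
Tip deflection under a unit load at C: L³/(3EI) = 682.8/EI.
Compatibility at C: δ_0 − R_C·δ_{CC} = 0, so R_C = 91173/682.8 = 133.5 kN.
Moment equilibrium about A: M_A = Σ(load moments about A) − R_C·L = 1795 − 133.5×12.7 = 98.7 kN·m.

M_A = 98.7 kN·m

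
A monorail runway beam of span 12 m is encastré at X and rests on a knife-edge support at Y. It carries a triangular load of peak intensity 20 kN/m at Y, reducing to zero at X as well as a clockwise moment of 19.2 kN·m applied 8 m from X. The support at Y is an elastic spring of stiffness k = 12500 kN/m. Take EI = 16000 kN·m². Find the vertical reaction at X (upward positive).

R_X = 52.02 kN

Remove the prop at Y; the released (primary) structure is a cantilever built in at X.
Downward deflection at the released point Y due to the loads:
  triangular load, peak 20 at the free end: 11w₀L⁴/(120EI) = 38016/EI
  clockwise couple 19.2 at a = 8: M₀a(2L − a)/(2EI) = 1229/EI
  δ_0 = 39245/EI
Tip deflection under a unit load at Y: L³/(3EI) = 576/EI.
With EI = 16000 kN·m²: δ_0 = 2.4528 m and δ_{YY} = 0.036 m/kN.
Compatibility — the spring shortens by R_Y/k under the reaction it provides: δ_0 − R_Y·δ_{YY} = R_Y/k. With 1/k = 0.00008 m/kN, R_Y = δ_0 / (δ_{YY} + 1/k) = 2.4528 / (0.036 + 0.00008) = 67.98 kN.
Vertical equilibrium: R_X = ΣP − R_Y = 120 − 67.98 = 52.02 kN.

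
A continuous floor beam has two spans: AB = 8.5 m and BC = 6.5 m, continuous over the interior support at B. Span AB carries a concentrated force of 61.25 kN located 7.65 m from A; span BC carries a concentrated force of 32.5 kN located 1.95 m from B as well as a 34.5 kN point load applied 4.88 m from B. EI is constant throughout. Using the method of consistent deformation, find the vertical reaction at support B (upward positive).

Release continuity at B by inserting a hinge; the redundant is the internal moment M_B. The primary structure is two simply-supported spans AB and BC.
Discontinuity in slope at B on the released structure — sum the simple-span end rotations:
  span AB: point load 61.25 at a = 7.65: Pab(L + a)/(6LEI) = 126.1/EI
  span BC: point load 32.5 at a = 1.95: Pab(L + b)/(6LEI) = 81.7/EI
  span BC: point load 34.5 at a = 4.88: Pab(L + b)/(6LEI) = 56.79/EI
  relative rotation θ_0 = (126.1 + 138.5)/EI = 264.6/EI
A unit hogging moment at B produces rotation L₁/(3EI) + L₂/(3EI) = 5/EI.
Slope continuity at B: θ_0 = M_B·5/EI, so M_B = 264.6/5 = 52.92 kN·m (hogging).
Span AB, ΣM about A with M_B applied at B: R_B^{AB}·8.5 = 468.6 + 52.92, so R_B^{AB} = 61.35 kN and R_A = 61.25 − 61.35 = -0.1011 kN.
Span BC, ΣM about C: R_B^{BC}·6.5 = 203.8 + 52.92, so R_B^{BC} = 39.49 kN and R_C = 67 − 39.49 = 27.51 kN.
R_B = 61.35 + 39.49 = 100.8 kN.

R_B = 100.8 kN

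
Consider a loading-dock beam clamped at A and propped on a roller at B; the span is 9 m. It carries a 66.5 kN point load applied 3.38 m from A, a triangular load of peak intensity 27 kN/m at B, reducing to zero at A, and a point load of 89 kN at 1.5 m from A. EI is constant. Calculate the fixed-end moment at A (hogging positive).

Release the roller at B. Primary structure: cantilever fixed at A.
Deflection at B on the released cantilever, summing each load's contribution:
  point load 66.5 at a = 3.38: Pa²(3L − a)/(6EI) = 2991/EI
  triangular load, peak 27 at the free end: 11w₀L⁴/(120EI) = 16238/EI
  point load 89 at a = 1.5: Pa²(3L − a)/(6EI) = 851.1/EI
  δ_0 = 20080/EI
Tip deflection under a unit load at B: L³/(3EI) = 243/EI.
Compatibility at B: δ_0 − R_B·δ_{BB} = 0, so R_B = 20080/243 = 82.64 kN.
Moment equilibrium about A: M_A = Σ(load moments about A) − R_B·L = 1087 − 82.64×9 = 343.6 kN·m.

M_A = 343.6 kN·m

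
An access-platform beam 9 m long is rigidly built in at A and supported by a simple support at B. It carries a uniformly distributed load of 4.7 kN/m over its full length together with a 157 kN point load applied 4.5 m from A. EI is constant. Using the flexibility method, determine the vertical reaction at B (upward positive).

Release the roller at B. Primary structure: cantilever fixed at A.
Free-end deflection of the primary structure under the applied loading (downward +):
  UDL 4.7: wL⁴/(8EI) = 3855/EI
  point load 157 at a = 4.5: Pa²(3L − a)/(6EI) = 11922/EI
  δ_0 = 15777/EI
Tip deflection under a unit load at B: L³/(3EI) = 243/EI.
Compatibility at B: δ_0 − R_B·δ_{BB} = 0, so R_B = 15777/243 = 64.92 kN.

R_B = 64.92 kN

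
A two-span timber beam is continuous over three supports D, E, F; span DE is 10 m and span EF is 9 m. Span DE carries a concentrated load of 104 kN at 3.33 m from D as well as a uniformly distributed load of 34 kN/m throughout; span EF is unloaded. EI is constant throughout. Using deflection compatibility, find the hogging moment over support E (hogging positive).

Take M_E as the redundant. Released structure: two simple spans DE and EF with a hinge at E.
End slopes at the hinge E, treating each span as simply supported:
  span DE: point load 104 at a = 3.33: Pab(L + a)/(6LEI) = 513.2/EI
  span DE: UDL 34: wL³/(24EI) = 1417/EI
  relative rotation θ_0 = (1930 + 0)/EI = 1930/EI
A unit hogging moment at E produces rotation L₁/(3EI) + L₂/(3EI) = 6.333/EI.
Compatibility: M_E·(L₁+L₂)/(3EI) = θ_0, giving M_E = 304.7 kN·m (hogging).

M_E = 304.7 kN·m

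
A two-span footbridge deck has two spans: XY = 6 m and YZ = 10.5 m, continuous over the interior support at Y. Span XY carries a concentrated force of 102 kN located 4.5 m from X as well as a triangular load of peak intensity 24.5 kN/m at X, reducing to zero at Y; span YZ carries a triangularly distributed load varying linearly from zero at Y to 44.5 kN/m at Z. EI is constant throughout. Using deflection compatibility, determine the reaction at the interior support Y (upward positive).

Insert a hinge at Y; M_Y is the redundant, and each span becomes simply supported.
End slopes at the hinge Y, treating each span as simply supported:
  span XY: point load 102 at a = 4.5: Pab(L + a)/(6LEI) = 200.8/EI
  span XY: triangular load, peak 24.5: 7w₀L³/(360EI) = 102.9/EI
  span YZ: triangular load, peak 44.5: 7w₀L³/(360EI) = 1002/EI
  relative rotation θ_0 = (303.7 + 1002)/EI = 1305/EI
A unit hogging moment at Y produces rotation L₁/(3EI) + L₂/(3EI) = 5.5/EI.
Slope continuity at Y: θ_0 = M_Y·5.5/EI, so M_Y = 1305/5.5 = 237.3 kN·m (hogging).
Span XY, ΣM about X with M_Y applied at Y: R_Y^{XY}·6 = 606 + 237.3, so R_Y^{XY} = 140.6 kN and R_X = 175.5 − 140.6 = 34.94 kN.
Span YZ, ΣM about Z: R_Y^{YZ}·10.5 = 817.7 + 237.3, so R_Y^{YZ} = 100.5 kN and R_Z = 233.6 − 100.5 = 133.1 kN.
R_Y = 140.6 + 100.5 = 241 kN.

R_Y = 241 kN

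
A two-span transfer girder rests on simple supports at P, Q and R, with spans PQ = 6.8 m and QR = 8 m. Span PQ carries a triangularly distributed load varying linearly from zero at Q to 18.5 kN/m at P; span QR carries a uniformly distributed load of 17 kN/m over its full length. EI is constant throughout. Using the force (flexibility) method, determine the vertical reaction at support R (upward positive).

R_R = 55.94 kN

Insert a hinge at Q; M_Q is the redundant, and each span becomes simply supported.
Rotations at Q on the released spans (each span's end-slope, ×1/EI):
  span PQ: triangular load, peak 18.5: 7w₀L³/(360EI) = 113.1/EI
  span QR: UDL 17: wL³/(24EI) = 362.7/EI
  relative rotation θ_0 = (113.1 + 362.7)/EI = 475.8/EI
A unit hogging moment at Q produces rotation L₁/(3EI) + L₂/(3EI) = 4.933/EI.
Slope continuity at Q: θ_0 = M_Q·4.933/EI, so M_Q = 475.8/4.933 = 96.44 kN·m (hogging).
Span QR, ΣM about R: R_Q^{QR}·8 = 544 + 96.44, so R_Q^{QR} = 80.06 kN and R_R = 136 − 80.06 = 55.94 kN.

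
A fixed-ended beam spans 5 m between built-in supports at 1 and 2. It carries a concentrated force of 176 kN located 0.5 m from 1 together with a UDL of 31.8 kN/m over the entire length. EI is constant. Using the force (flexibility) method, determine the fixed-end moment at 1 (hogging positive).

M_1 = 137.5 kN·m

Take the two fixed-end moments M_1, M_2 as redundants; the released structure is the simple span 12.
On the primary (simply-supported) span, the end slopes from the loading are:
  at 1: point load 176 at a = 0.5: Pab(L + b)/(6LEI) = 125.4/EI
  at 2: point load 176 at a = 0.5: Pab(L + a)/(6LEI) = 72.6/EI
  at 1: UDL 31.8: wL³/(24EI) = 165.6/EI
  at 2: UDL 31.8: wL³/(24EI) = 165.6/EI
  θ_10 = 291/EI,  θ_20 = 238.2/EI
Flexibility coefficients: a unit moment at one end gives L/(3EI) there and L/(6EI) at the far end, so f₁₁ = f₂₂ = 1.667/EI and f₁₂ = f₂₁ = 0.8333/EI.
Compatibility — zero rotation at each built-in end:
  1.667 M_1 + 0.8333 M_2 = 291
  0.8333 M_1 + 1.667 M_2 = 238.2
Solving the pair gives M_1 = 137.5 kN·m and M_2 = 74.17 kN·m (hogging).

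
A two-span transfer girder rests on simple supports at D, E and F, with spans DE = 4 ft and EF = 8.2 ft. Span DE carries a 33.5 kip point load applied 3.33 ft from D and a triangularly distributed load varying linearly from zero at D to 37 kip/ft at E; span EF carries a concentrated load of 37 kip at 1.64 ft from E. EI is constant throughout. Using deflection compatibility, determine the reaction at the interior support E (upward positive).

R_E = 124.6 kip

Insert a hinge at E; M_E is the redundant, and each span becomes simply supported.
Rotations at E on the released spans (each span's end-slope, ×1/EI):
  span DE: point load 33.5 at a = 3.33: Pab(L + a)/(6LEI) = 22.83/EI
  span DE: triangular load, peak 37: w₀L³/(45EI) = 52.62/EI
  span EF: point load 37 at a = 1.64: Pab(L + b)/(6LEI) = 119.4/EI
  relative rotation θ_0 = (75.45 + 119.4)/EI = 194.9/EI
A unit hogging moment at E produces rotation L₁/(3EI) + L₂/(3EI) = 4.067/EI.
Compatibility: M_E·(L₁+L₂)/(3EI) = θ_0, giving M_E = 47.92 kip·ft (hogging).
Span DE, ΣM about D with M_E applied at E: R_E^{DE}·4 = 308.9 + 47.92, so R_E^{DE} = 89.2 kip and R_D = 107.5 − 89.2 = 18.3 kip.
Span EF, ΣM about F: R_E^{EF}·8.2 = 242.7 + 47.92, so R_E^{EF} = 35.44 kip and R_F = 37 − 35.44 = 1.556 kip.
R_E = 89.2 + 35.44 = 124.6 kip.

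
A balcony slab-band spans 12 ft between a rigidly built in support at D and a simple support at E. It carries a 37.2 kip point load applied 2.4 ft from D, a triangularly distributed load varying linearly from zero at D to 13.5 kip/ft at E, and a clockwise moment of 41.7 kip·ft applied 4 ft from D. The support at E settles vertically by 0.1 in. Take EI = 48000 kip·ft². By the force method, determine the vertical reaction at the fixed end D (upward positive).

Take the reaction at E as the redundant and release it; the primary structure is a cantilever fixed at D.
Deflection at E on the released cantilever, summing each load's contribution:
  point load 37.2 at a = 2.4: Pa²(3L − a)/(6EI) = 1200/EI
  triangular load, peak 13.5 at the free end: 11w₀L⁴/(120EI) = 25661/EI
  clockwise couple 41.7 at a = 4: M₀a(2L − a)/(2EI) = 1668/EI
  δ_0 = 28529/EI
Flexibility coefficient — unit upward force at E: δ_{EE} = L³/(3EI) = 576/EI.
With EI = 48000 kip·ft²: δ_0 = 0.59435 ft and δ_{EE} = 0.012 ft/kip.
Compatibility — the beam at E must follow the support down by 0.008333 ft: δ_0 − R_E·δ_{EE} = 0.008333, so R_E = (0.59435 − 0.008333)/0.012 = 48.83 kip.
Vertical equilibrium: R_D = ΣP − R_E = 118.2 − 48.83 = 69.37 kip.

R_D = 69.37 kip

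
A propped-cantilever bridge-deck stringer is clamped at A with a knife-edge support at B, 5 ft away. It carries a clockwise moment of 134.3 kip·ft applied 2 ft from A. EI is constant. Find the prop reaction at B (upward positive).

Release the roller at B. Primary structure: cantilever fixed at A.
Primary-structure tip deflection at B by superposition:
  clockwise couple 134.3 at a = 2: M₀a(2L − a)/(2EI) = 1074/EI
Tip deflection under a unit load at B: L³/(3EI) = 41.67/EI.
Compatibility at B: δ_0 − R_B·δ_{BB} = 0, so R_B = 1074/41.67 = 25.79 kip.

R_B = 25.79 kip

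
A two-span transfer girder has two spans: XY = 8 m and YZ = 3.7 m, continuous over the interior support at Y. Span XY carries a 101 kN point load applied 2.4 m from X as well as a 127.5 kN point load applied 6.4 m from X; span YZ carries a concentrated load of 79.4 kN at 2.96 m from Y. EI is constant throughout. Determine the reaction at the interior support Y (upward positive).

R_Y = 221.2 kN

Release continuity at Y by inserting a hinge; the redundant is the internal moment M_Y. The primary structure is two simply-supported spans XY and YZ.
End slopes at the hinge Y, treating each span as simply supported:
  span XY: point load 101 at a = 2.4: Pab(L + a)/(6LEI) = 294.1/EI
  span XY: point load 127.5 at a = 6.4: Pab(L + a)/(6LEI) = 391.7/EI
  span YZ: point load 79.4 at a = 2.96: Pab(L + b)/(6LEI) = 34.78/EI
  relative rotation θ_0 = (685.8 + 34.78)/EI = 720.6/EI
A unit hogging moment at Y produces rotation L₁/(3EI) + L₂/(3EI) = 3.9/EI.
Compatibility: M_Y·(L₁+L₂)/(3EI) = θ_0, giving M_Y = 184.8 kN·m (hogging).
Span XY, ΣM about X with M_Y applied at Y: R_Y^{XY}·8 = 1058 + 184.8, so R_Y^{XY} = 155.4 kN and R_X = 228.5 − 155.4 = 73.1 kN.
Span YZ, ΣM about Z: R_Y^{YZ}·3.7 = 58.76 + 184.8, so R_Y^{YZ} = 65.82 kN and R_Z = 79.4 − 65.82 = 13.58 kN.
R_Y = 155.4 + 65.82 = 221.2 kN.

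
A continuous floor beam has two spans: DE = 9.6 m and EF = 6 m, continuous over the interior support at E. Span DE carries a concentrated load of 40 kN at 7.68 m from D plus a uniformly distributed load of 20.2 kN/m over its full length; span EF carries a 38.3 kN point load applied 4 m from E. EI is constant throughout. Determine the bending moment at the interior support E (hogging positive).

M_E = 190.3 kN·m

Release continuity at E by inserting a hinge; the redundant is the internal moment M_E. The primary structure is two simply-supported spans DE and EF.
End slopes at the hinge E, treating each span as simply supported:
  span DE: point load 40 at a = 7.68: Pab(L + a)/(6LEI) = 176.9/EI
  span DE: UDL 20.2: wL³/(24EI) = 744.7/EI
  span EF: point load 38.3 at a = 4: Pab(L + b)/(6LEI) = 68.09/EI
  relative rotation θ_0 = (921.6 + 68.09)/EI = 989.7/EI
A unit hogging moment at E produces rotation L₁/(3EI) + L₂/(3EI) = 5.2/EI.
Slope continuity at E: θ_0 = M_E·5.2/EI, so M_E = 989.7/5.2 = 190.3 kN·m (hogging).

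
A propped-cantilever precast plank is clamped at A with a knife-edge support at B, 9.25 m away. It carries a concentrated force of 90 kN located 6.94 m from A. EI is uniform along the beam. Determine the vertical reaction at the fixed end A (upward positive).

Take the reaction at B as the redundant and release it; the primary structure is a cantilever fixed at A.
Free-end deflection of the primary structure under the applied loading (downward +):
  point load 90 at a = 6.94: Pa²(3L − a)/(6EI) = 15034/EI
Tip deflection under a unit load at B: L³/(3EI) = 263.8/EI.
Compatibility at B: δ_0 − R_B·δ_{BB} = 0, so R_B = 15034/263.8 = 56.99 kN.
Vertical equilibrium: R_A = ΣP − R_B = 90 − 56.99 = 33.01 kN.

R_A = 33.01 kN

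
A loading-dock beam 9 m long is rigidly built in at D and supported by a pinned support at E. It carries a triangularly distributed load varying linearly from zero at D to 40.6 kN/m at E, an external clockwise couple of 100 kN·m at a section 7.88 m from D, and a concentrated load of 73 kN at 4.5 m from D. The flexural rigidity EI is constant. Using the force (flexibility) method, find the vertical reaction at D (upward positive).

Choose R_E as the redundant. The primary structure is the cantilever fixed at D.
Free-end deflection of the primary structure under the applied loading (downward +):
  triangular load, peak 40.6 at the free end: 11w₀L⁴/(120EI) = 24418/EI
  clockwise couple 100 at a = 7.88: M₀a(2L − a)/(2EI) = 3987/EI
  point load 73 at a = 4.5: Pa²(3L − a)/(6EI) = 5543/EI
  δ_0 = 33949/EI
Tip deflection under a unit load at E: L³/(3EI) = 243/EI.
The prop prevents deflection at E: R_E = δ_0/δ_{EE} = 33949/243 = 139.7 kN.
Vertical equilibrium: R_D = ΣP − R_E = 255.7 − 139.7 = 116 kN.

R_D = 116 kN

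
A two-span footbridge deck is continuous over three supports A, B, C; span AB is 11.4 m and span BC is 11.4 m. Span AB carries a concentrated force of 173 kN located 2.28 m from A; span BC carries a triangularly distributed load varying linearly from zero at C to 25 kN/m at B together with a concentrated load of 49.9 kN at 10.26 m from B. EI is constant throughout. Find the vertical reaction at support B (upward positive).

Take M_B as the redundant. Released structure: two simple spans AB and BC with a hinge at B.
Rotations at B on the released spans (each span's end-slope, ×1/EI):
  span AB: point load 173 at a = 2.28: Pab(L + a)/(6LEI) = 719.5/EI
  span BC: triangular load, peak 25: w₀L³/(45EI) = 823.1/EI
  span BC: point load 49.9 at a = 10.26: Pab(L + b)/(6LEI) = 107/EI
  relative rotation θ_0 = (719.5 + 930.1)/EI = 1650/EI
A unit hogging moment at B produces rotation L₁/(3EI) + L₂/(3EI) = 7.6/EI.
Compatibility: M_B·(L₁+L₂)/(3EI) = θ_0, giving M_B = 217 kN·m (hogging).
Span AB, ΣM about A with M_B applied at B: R_B^{AB}·11.4 = 394.4 + 217, so R_B^{AB} = 53.64 kN and R_A = 173 − 53.64 = 119.4 kN.
Span BC, ΣM about C: R_B^{BC}·11.4 = 1140 + 217, so R_B^{BC} = 119 kN and R_C = 192.4 − 119 = 73.37 kN.
R_B = 53.64 + 119 = 172.7 kN.

R_B = 172.7 kN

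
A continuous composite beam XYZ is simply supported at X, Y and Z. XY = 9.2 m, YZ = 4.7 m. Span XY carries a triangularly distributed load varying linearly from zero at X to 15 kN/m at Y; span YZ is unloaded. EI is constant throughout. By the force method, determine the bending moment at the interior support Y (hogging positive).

M_Y = 56.02 kN·m

Release continuity at Y by inserting a hinge; the redundant is the internal moment M_Y. The primary structure is two simply-supported spans XY and YZ.
Discontinuity in slope at Y on the released structure — sum the simple-span end rotations:
  span XY: triangular load, peak 15: w₀L³/(45EI) = 259.6/EI
  relative rotation θ_0 = (259.6 + 0)/EI = 259.6/EI
A unit hogging moment at Y produces rotation L₁/(3EI) + L₂/(3EI) = 4.633/EI.
Compatibility: M_Y·(L₁+L₂)/(3EI) = θ_0, giving M_Y = 56.02 kN·m (hogging).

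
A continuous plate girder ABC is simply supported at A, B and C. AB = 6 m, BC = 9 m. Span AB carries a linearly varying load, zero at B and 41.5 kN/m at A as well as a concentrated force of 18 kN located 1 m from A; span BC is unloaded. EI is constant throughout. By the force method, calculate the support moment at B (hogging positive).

M_B = 38.36 kN·m

Release continuity at B by inserting a hinge; the redundant is the internal moment M_B. The primary structure is two simply-supported spans AB and BC.
End slopes at the hinge B, treating each span as simply supported:
  span AB: triangular load, peak 41.5: 7w₀L³/(360EI) = 174.3/EI
  span AB: point load 18 at a = 1: Pab(L + a)/(6LEI) = 17.5/EI
  relative rotation θ_0 = (191.8 + 0)/EI = 191.8/EI
A unit hogging moment at B produces rotation L₁/(3EI) + L₂/(3EI) = 5/EI.
Compatibility: M_B·(L₁+L₂)/(3EI) = θ_0, giving M_B = 38.36 kN·m (hogging).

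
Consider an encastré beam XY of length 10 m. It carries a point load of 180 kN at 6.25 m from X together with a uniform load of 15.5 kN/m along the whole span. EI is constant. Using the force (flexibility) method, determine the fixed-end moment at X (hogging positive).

Take the two fixed-end moments M_X, M_Y as redundants; the released structure is the simple span XY.
Simple-span end rotations at X and Y under the given loads:
  at X: point load 180 at a = 6.25: Pab(L + b)/(6LEI) = 966.8/EI
  at Y: point load 180 at a = 6.25: Pab(L + a)/(6LEI) = 1143/EI
  at X: UDL 15.5: wL³/(24EI) = 645.8/EI
  at Y: UDL 15.5: wL³/(24EI) = 645.8/EI
  θ_X0 = 1613/EI,  θ_Y0 = 1788/EI
Flexibility coefficients: a unit moment at one end gives L/(3EI) there and L/(6EI) at the far end, so f₁₁ = f₂₂ = 3.333/EI and f₁₂ = f₂₁ = 1.667/EI.
Compatibility — zero rotation at each built-in end:
  3.333 M_X + 1.667 M_Y = 1613
  1.667 M_X + 3.333 M_Y = 1788
Solving the pair gives M_X = 287.4 kN·m and M_Y = 392.8 kN·m (hogging).

M_X = 287.4 kN·m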